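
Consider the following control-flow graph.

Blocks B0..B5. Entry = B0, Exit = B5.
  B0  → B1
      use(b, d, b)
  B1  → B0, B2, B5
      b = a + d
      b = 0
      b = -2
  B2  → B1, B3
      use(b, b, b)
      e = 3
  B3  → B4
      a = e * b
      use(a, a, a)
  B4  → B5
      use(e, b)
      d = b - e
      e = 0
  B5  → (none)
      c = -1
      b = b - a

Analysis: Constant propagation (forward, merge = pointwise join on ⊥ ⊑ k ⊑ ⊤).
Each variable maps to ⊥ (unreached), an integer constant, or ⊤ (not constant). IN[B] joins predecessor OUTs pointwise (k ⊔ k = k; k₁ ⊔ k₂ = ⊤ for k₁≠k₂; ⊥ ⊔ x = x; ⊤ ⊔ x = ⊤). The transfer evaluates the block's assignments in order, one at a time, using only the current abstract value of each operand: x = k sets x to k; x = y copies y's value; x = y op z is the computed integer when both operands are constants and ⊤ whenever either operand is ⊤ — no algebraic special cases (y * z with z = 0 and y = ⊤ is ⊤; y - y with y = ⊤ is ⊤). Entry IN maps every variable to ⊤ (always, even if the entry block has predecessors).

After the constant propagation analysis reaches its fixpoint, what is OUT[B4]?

Answer: {a: -6, b: -2, c: ⊤, d: -5, e: 0, f: ⊤}

Derivation:
Converged values:
  B0: | IN=(all ⊤) | OUT=(all ⊤)
  B1: | IN=(all ⊤) | OUT={b:-2; rest ⊤}
  B2: | IN={b:-2; rest ⊤} | OUT={b:-2, e:3; rest ⊤}
  B3: | IN={b:-2, e:3; rest ⊤} | OUT={a:-6, b:-2, e:3; rest ⊤}
  B4: | IN={a:-6, b:-2, e:3; rest ⊤} | OUT={a:-6, b:-2, d:-5, e:0; rest ⊤}
  B5: | IN={b:-2; rest ⊤} | OUT={c:-1; rest ⊤}

Merge at B4: IN[B4] = OUT[B3] = {a: -6, b: -2, c: ⊤, d: ⊤, e: 3, f: ⊤}
Applying B4's transfer function to that IN value gives OUT[B4] (row B4 above).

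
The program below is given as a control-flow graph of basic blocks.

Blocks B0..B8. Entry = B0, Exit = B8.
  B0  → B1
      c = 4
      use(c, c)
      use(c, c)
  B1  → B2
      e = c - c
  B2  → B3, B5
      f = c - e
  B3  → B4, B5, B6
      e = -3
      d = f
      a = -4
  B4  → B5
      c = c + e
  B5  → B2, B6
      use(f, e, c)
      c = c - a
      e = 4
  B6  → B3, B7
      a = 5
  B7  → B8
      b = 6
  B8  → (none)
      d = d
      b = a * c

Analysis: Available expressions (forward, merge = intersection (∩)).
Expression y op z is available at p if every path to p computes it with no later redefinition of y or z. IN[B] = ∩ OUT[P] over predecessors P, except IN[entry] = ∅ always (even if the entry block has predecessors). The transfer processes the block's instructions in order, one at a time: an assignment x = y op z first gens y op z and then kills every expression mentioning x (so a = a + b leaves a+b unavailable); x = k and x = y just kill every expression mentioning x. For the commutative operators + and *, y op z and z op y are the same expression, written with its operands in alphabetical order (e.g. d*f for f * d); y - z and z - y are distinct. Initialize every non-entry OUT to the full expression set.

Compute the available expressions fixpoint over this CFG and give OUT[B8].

Fixpoint table:
  B0:   IN={}   OUT={}
  B1:   IN={}   OUT={c-c}
  B2:   IN={}   OUT={c-e}
  B3:   IN={}   OUT={}
  B4:   IN={}   OUT={}
  B5:   IN={}   OUT={}
  B6:   IN={}   OUT={}
  B7:   IN={}   OUT={}
  B8:   IN={}   OUT={a*c}

Merge at B8: IN[B8] = OUT[B7] = {}
Applying B8's transfer function to that IN value gives OUT[B8] (row B8 above).

Answer: {a*c}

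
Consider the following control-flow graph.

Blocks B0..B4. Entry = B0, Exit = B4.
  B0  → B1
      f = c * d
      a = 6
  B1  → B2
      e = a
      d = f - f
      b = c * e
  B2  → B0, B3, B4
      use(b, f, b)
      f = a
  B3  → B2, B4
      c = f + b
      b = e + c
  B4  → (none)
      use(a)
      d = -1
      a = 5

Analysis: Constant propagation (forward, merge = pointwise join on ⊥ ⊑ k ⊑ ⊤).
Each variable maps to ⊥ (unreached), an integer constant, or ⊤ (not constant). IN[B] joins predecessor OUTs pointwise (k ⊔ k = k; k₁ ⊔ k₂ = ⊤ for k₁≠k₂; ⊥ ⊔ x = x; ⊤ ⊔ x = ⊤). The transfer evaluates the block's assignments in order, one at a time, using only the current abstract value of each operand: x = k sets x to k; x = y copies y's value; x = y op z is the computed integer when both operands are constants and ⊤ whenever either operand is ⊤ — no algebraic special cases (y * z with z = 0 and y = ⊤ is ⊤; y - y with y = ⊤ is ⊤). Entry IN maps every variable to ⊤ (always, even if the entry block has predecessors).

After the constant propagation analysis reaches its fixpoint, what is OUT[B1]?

Fixpoint table:
  B0:   IN=(all ⊤)   OUT={a:6; rest ⊤}
  B1:   IN={a:6; rest ⊤}   OUT={a:6, e:6; rest ⊤}
  B2:   IN={a:6, e:6; rest ⊤}   OUT={a:6, e:6, f:6; rest ⊤}
  B3:   IN={a:6, e:6, f:6; rest ⊤}   OUT={a:6, e:6, f:6; rest ⊤}
  B4:   IN={a:6, e:6, f:6; rest ⊤}   OUT={a:5, d:-1, e:6, f:6; rest ⊤}

Merge at B1: IN[B1] = OUT[B0] = {a: 6, b: ⊤, c: ⊤, d: ⊤, e: ⊤, f: ⊤}
Applying B1's transfer function to that IN value gives OUT[B1] (row B1 above).

Answer: {a: 6, b: ⊤, c: ⊤, d: ⊤, e: 6, f: ⊤}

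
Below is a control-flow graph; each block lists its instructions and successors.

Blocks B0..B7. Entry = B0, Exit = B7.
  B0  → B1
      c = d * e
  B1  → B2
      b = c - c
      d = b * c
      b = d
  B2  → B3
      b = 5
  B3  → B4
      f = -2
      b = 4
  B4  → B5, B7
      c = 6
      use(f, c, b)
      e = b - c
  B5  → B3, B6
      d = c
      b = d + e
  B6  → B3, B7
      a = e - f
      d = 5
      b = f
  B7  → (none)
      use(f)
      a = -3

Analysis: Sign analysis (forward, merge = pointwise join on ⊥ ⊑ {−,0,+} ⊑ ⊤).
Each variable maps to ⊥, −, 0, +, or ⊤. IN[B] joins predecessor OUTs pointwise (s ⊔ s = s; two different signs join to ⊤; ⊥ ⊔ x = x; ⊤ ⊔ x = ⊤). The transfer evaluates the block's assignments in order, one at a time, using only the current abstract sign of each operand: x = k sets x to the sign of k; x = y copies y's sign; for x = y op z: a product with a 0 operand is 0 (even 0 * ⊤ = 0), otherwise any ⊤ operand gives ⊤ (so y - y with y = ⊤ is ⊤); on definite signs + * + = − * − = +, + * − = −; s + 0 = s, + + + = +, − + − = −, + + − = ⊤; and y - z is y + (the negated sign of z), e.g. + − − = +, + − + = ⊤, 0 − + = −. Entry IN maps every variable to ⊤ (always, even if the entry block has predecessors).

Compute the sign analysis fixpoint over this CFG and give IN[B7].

Per-block solution:
  B0:  IN=(all ⊤)  OUT=(all ⊤)
  B1:  IN=(all ⊤)  OUT=(all ⊤)
  B2:  IN=(all ⊤)  OUT={b:+; rest ⊤}
  B3:  IN=(all ⊤)  OUT={b:+, f:-; rest ⊤}
  B4:  IN={b:+, f:-; rest ⊤}  OUT={b:+, c:+, f:-; rest ⊤}
  B5:  IN={b:+, c:+, f:-; rest ⊤}  OUT={c:+, d:+, f:-; rest ⊤}
  B6:  IN={c:+, d:+, f:-; rest ⊤}  OUT={b:-, c:+, d:+, f:-; rest ⊤}
  B7:  IN={c:+, f:-; rest ⊤}  OUT={a:-, c:+, f:-; rest ⊤}

Merge at B7: IN[B7] = OUT[B4] ⊔ OUT[B6] = {a: ⊤, b: ⊤, c: +, d: ⊤, e: ⊤, f: -}

Answer: {a: ⊤, b: ⊤, c: +, d: ⊤, e: ⊤, f: -}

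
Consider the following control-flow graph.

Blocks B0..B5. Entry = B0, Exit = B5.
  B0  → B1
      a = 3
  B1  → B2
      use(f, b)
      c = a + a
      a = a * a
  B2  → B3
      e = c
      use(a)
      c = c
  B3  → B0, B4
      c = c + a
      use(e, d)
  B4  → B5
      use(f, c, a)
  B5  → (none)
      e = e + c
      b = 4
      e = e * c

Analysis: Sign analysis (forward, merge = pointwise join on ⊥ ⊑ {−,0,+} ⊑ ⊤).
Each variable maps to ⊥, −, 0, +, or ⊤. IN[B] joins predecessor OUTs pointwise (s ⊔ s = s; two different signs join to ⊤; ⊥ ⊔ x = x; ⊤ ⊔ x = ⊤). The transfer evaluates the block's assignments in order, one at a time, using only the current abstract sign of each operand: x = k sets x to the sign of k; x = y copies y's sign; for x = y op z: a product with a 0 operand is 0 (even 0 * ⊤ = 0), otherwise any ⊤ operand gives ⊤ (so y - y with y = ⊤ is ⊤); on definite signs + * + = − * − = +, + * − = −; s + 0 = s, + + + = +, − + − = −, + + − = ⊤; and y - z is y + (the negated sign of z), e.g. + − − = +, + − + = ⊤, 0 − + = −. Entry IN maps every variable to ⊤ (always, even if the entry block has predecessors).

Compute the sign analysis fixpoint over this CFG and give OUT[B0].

Per-block solution:
  B0: | IN=(all ⊤) | OUT={a:+; rest ⊤}
  B1: | IN={a:+; rest ⊤} | OUT={a:+, c:+; rest ⊤}
  B2: | IN={a:+, c:+; rest ⊤} | OUT={a:+, c:+, e:+; rest ⊤}
  B3: | IN={a:+, c:+, e:+; rest ⊤} | OUT={a:+, c:+, e:+; rest ⊤}
  B4: | IN={a:+, c:+, e:+; rest ⊤} | OUT={a:+, c:+, e:+; rest ⊤}
  B5: | IN={a:+, c:+, e:+; rest ⊤} | OUT={a:+, b:+, c:+, e:+; rest ⊤}

Merge at B0 (entry node, so the boundary value (all ⊤) is joined with the incoming edge(s)): IN[B0] = (all ⊤) ⊔ OUT[B3] = {a: ⊤, b: ⊤, c: ⊤, d: ⊤, e: ⊤, f: ⊤}
Applying B0's transfer function to that IN value gives OUT[B0] (row B0 above).

Answer: {a: +, b: ⊤, c: ⊤, d: ⊤, e: ⊤, f: ⊤}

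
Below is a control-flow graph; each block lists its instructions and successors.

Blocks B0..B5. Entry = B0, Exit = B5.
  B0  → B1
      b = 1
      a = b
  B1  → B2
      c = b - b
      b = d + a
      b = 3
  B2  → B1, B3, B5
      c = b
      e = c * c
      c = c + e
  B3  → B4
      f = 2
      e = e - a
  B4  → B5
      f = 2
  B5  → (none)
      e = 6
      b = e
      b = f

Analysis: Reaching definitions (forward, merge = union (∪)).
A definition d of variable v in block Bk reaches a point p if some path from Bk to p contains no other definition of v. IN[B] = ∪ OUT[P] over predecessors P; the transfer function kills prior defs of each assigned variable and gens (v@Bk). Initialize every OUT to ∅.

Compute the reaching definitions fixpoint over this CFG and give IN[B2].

Fixpoint table:
  B0: | IN={} | OUT={a@B0, b@B0}
  B1: | IN={a@B0, b@B0, b@B1, c@B2, e@B2} | OUT={a@B0, b@B1, c@B1, e@B2}
  B2: | IN={a@B0, b@B1, c@B1, e@B2} | OUT={a@B0, b@B1, c@B2, e@B2}
  B3: | IN={a@B0, b@B1, c@B2, e@B2} | OUT={a@B0, b@B1, c@B2, e@B3, f@B3}
  B4: | IN={a@B0, b@B1, c@B2, e@B3, f@B3} | OUT={a@B0, b@B1, c@B2, e@B3, f@B4}
  B5: | IN={a@B0, b@B1, c@B2, e@B2, e@B3, f@B4} | OUT={a@B0, b@B5, c@B2, e@B5, f@B4}

Merge at B2: IN[B2] = OUT[B1] = {a@B0, b@B1, c@B1, e@B2}

Answer: {a@B0, b@B1, c@B1, e@B2}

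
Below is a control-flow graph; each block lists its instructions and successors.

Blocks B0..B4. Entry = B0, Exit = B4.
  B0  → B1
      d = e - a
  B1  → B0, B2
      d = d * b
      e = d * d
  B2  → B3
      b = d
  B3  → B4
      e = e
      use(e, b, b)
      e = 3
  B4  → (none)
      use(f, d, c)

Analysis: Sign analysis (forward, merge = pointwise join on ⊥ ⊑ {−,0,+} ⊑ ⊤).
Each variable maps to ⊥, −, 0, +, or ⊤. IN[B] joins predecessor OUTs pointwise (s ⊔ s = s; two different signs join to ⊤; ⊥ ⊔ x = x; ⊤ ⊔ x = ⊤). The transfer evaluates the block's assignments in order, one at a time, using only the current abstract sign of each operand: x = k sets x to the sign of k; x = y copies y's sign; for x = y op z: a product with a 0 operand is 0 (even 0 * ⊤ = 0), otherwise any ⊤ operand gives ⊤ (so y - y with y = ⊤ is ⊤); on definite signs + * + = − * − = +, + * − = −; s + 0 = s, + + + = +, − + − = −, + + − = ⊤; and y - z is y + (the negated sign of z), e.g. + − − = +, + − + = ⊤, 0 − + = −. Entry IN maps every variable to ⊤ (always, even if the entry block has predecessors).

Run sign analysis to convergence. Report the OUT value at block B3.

Answer: {a: ⊤, b: ⊤, c: ⊤, d: ⊤, e: +, f: ⊤}

Trace:
Per-block solution:
  B0:   IN=(all ⊤)   OUT=(all ⊤)
  B1:   IN=(all ⊤)   OUT=(all ⊤)
  B2:   IN=(all ⊤)   OUT=(all ⊤)
  B3:   IN=(all ⊤)   OUT={e:+; rest ⊤}
  B4:   IN={e:+; rest ⊤}   OUT={e:+; rest ⊤}

Merge at B3: IN[B3] = OUT[B2] = {a: ⊤, b: ⊤, c: ⊤, d: ⊤, e: ⊤, f: ⊤}
Applying B3's transfer function to that IN value gives OUT[B3] (row B3 above).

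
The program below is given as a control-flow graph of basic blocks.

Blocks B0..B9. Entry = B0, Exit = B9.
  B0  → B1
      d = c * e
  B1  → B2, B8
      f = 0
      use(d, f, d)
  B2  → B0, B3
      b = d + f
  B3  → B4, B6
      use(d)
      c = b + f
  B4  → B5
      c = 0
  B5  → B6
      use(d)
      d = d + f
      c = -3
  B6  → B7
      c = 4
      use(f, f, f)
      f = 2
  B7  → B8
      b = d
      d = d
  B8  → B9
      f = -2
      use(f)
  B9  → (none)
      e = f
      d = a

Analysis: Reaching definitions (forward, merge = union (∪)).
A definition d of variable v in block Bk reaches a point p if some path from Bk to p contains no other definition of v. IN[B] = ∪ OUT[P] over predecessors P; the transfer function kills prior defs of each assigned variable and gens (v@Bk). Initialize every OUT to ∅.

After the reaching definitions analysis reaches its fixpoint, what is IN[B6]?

Answer: {b@B2, c@B3, c@B5, d@B0, d@B5, f@B1}

Working:
Per-block solution:
  B0:   IN={b@B2, d@B0, f@B1}   OUT={b@B2, d@B0, f@B1}
  B1:   IN={b@B2, d@B0, f@B1}   OUT={b@B2, d@B0, f@B1}
  B2:   IN={b@B2, d@B0, f@B1}   OUT={b@B2, d@B0, f@B1}
  B3:   IN={b@B2, d@B0, f@B1}   OUT={b@B2, c@B3, d@B0, f@B1}
  B4:   IN={b@B2, c@B3, d@B0, f@B1}   OUT={b@B2, c@B4, d@B0, f@B1}
  B5:   IN={b@B2, c@B4, d@B0, f@B1}   OUT={b@B2, c@B5, d@B5, f@B1}
  B6:   IN={b@B2, c@B3, c@B5, d@B0, d@B5, f@B1}   OUT={b@B2, c@B6, d@B0, d@B5, f@B6}
  B7:   IN={b@B2, c@B6, d@B0, d@B5, f@B6}   OUT={b@B7, c@B6, d@B7, f@B6}
  B8:   IN={b@B2, b@B7, c@B6, d@B0, d@B7, f@B1, f@B6}   OUT={b@B2, b@B7, c@B6, d@B0, d@B7, f@B8}
  B9:   IN={b@B2, b@B7, c@B6, d@B0, d@B7, f@B8}   OUT={b@B2, b@B7, c@B6, d@B9, e@B9, f@B8}

Merge at B6: IN[B6] = OUT[B3] ⊔ OUT[B5] = {b@B2, c@B3, c@B5, d@B0, d@B5, f@B1}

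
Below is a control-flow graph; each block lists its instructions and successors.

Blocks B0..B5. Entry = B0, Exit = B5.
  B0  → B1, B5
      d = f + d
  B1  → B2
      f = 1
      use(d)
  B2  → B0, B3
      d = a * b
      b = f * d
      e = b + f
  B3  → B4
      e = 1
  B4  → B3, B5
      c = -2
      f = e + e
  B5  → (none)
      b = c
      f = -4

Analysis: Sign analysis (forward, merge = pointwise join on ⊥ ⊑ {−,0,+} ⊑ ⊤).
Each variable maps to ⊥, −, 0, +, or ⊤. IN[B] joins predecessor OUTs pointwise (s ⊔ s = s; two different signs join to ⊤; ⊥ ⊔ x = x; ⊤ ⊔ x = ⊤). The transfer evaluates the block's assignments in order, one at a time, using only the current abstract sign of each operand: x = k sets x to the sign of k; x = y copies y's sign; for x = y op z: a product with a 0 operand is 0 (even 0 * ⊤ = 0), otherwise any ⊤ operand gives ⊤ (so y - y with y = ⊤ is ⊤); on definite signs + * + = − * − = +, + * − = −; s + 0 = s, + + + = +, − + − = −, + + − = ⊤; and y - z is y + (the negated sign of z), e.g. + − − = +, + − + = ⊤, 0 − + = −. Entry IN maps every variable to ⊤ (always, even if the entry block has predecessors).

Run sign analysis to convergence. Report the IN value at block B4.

Answer: {a: ⊤, b: ⊤, c: ⊤, d: ⊤, e: +, f: +}

Working:
Per-block solution:
  B0:  IN=(all ⊤)  OUT=(all ⊤)
  B1:  IN=(all ⊤)  OUT={f:+; rest ⊤}
  B2:  IN={f:+; rest ⊤}  OUT={f:+; rest ⊤}
  B3:  IN={f:+; rest ⊤}  OUT={e:+, f:+; rest ⊤}
  B4:  IN={e:+, f:+; rest ⊤}  OUT={c:-, e:+, f:+; rest ⊤}
  B5:  IN=(all ⊤)  OUT={f:-; rest ⊤}

Merge at B4: IN[B4] = OUT[B3] = {a: ⊤, b: ⊤, c: ⊤, d: ⊤, e: +, f: +}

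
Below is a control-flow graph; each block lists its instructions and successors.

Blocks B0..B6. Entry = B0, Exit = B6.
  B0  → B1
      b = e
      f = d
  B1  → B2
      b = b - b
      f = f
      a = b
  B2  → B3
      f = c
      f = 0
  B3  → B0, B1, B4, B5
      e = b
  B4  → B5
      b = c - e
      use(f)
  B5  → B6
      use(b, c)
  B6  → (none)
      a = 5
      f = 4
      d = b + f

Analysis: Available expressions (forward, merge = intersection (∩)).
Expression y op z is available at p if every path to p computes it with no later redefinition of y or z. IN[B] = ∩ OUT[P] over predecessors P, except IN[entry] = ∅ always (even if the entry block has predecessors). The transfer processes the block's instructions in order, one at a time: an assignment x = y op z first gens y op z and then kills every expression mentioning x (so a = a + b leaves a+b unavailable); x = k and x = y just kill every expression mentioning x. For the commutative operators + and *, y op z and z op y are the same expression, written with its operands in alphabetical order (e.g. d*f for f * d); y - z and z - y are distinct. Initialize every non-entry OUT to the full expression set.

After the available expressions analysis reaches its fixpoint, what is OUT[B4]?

Fixpoint table:
  B0: | IN={} | OUT={}
  B1: | IN={} | OUT={}
  B2: | IN={} | OUT={}
  B3: | IN={} | OUT={}
  B4: | IN={} | OUT={c-e}
  B5: | IN={} | OUT={}
  B6: | IN={} | OUT={b+f}

Merge at B4: IN[B4] = OUT[B3] = {}
Applying B4's transfer function to that IN value gives OUT[B4] (row B4 above).

Answer: {c-e}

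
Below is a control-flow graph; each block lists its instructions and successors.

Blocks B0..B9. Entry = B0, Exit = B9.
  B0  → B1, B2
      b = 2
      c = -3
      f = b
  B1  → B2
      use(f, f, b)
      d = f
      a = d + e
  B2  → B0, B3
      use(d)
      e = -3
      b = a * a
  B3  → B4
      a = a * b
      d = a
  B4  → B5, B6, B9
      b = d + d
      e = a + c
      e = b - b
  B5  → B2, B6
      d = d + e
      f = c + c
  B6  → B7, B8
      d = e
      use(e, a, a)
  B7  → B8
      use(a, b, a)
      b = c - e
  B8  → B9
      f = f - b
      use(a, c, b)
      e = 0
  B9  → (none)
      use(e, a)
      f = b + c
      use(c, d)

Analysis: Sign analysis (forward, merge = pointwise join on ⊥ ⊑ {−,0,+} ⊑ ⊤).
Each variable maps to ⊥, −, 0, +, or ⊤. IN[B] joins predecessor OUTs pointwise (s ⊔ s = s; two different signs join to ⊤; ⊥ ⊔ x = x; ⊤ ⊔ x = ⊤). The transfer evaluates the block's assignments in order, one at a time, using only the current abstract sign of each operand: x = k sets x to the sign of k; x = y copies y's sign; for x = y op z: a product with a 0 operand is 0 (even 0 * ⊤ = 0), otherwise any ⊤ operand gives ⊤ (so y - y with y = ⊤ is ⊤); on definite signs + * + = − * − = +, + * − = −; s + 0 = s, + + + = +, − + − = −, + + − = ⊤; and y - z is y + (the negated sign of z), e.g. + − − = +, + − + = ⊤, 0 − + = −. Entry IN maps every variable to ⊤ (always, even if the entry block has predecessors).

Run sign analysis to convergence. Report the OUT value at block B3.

Per-block solution:
  B0: | IN=(all ⊤) | OUT={b:+, c:-, f:+; rest ⊤}
  B1: | IN={b:+, c:-, f:+; rest ⊤} | OUT={b:+, c:-, d:+, f:+; rest ⊤}
  B2: | IN={c:-; rest ⊤} | OUT={c:-, e:-; rest ⊤}
  B3: | IN={c:-, e:-; rest ⊤} | OUT={c:-, e:-; rest ⊤}
  B4: | IN={c:-, e:-; rest ⊤} | OUT={c:-; rest ⊤}
  B5: | IN={c:-; rest ⊤} | OUT={c:-, f:-; rest ⊤}
  B6: | IN={c:-; rest ⊤} | OUT={c:-; rest ⊤}
  B7: | IN={c:-; rest ⊤} | OUT={c:-; rest ⊤}
  B8: | IN={c:-; rest ⊤} | OUT={c:-, e:0; rest ⊤}
  B9: | IN={c:-; rest ⊤} | OUT={c:-; rest ⊤}

Merge at B3: IN[B3] = OUT[B2] = {a: ⊤, b: ⊤, c: -, d: ⊤, e: -, f: ⊤}
Applying B3's transfer function to that IN value gives OUT[B3] (row B3 above).

Answer: {a: ⊤, b: ⊤, c: -, d: ⊤, e: -, f: ⊤}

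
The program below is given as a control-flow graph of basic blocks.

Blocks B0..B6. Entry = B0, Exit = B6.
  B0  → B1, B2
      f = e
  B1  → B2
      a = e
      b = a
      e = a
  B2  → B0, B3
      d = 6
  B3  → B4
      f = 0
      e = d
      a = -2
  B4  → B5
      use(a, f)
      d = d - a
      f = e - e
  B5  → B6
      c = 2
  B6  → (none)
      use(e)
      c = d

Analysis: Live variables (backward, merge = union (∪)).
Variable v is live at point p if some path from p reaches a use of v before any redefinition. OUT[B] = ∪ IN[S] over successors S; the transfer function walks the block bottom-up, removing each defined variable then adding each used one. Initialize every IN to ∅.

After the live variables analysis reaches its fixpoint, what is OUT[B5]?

Answer: {d, e}

Derivation:
Converged values:
  B0:  IN={e}  OUT={e}
  B1:  IN={e}  OUT={e}
  B2:  IN={e}  OUT={d, e}
  B3:  IN={d}  OUT={a, d, e, f}
  B4:  IN={a, d, e, f}  OUT={d, e}
  B5:  IN={d, e}  OUT={d, e}
  B6:  IN={d, e}  OUT={}

Merge at B5: OUT[B5] = IN[B6] = {d, e}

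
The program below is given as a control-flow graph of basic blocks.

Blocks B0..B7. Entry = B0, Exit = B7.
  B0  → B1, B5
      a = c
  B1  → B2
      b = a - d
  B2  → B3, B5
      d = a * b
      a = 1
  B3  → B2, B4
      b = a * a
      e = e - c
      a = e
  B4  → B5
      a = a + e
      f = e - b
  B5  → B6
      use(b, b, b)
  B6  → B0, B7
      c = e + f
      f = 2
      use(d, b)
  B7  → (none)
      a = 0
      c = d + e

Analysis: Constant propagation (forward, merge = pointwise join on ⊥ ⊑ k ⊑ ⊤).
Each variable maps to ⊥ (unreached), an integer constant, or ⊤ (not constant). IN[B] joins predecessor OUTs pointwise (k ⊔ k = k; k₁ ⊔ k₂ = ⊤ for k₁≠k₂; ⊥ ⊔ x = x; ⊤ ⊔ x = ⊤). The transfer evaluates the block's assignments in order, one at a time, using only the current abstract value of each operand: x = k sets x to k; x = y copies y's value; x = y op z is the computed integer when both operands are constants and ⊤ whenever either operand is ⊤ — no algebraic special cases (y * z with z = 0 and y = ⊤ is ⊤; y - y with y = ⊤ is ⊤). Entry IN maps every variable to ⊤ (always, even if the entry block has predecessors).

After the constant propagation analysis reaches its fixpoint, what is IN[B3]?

Answer: {a: 1, b: ⊤, c: ⊤, d: ⊤, e: ⊤, f: ⊤}

Trace:
Converged values:
  B0:   IN=(all ⊤)   OUT=(all ⊤)
  B1:   IN=(all ⊤)   OUT=(all ⊤)
  B2:   IN=(all ⊤)   OUT={a:1; rest ⊤}
  B3:   IN={a:1; rest ⊤}   OUT={b:1; rest ⊤}
  B4:   IN={b:1; rest ⊤}   OUT={b:1; rest ⊤}
  B5:   IN=(all ⊤)   OUT=(all ⊤)
  B6:   IN=(all ⊤)   OUT={f:2; rest ⊤}
  B7:   IN={f:2; rest ⊤}   OUT={a:0, f:2; rest ⊤}

Merge at B3: IN[B3] = OUT[B2] = {a: 1, b: ⊤, c: ⊤, d: ⊤, e: ⊤, f: ⊤}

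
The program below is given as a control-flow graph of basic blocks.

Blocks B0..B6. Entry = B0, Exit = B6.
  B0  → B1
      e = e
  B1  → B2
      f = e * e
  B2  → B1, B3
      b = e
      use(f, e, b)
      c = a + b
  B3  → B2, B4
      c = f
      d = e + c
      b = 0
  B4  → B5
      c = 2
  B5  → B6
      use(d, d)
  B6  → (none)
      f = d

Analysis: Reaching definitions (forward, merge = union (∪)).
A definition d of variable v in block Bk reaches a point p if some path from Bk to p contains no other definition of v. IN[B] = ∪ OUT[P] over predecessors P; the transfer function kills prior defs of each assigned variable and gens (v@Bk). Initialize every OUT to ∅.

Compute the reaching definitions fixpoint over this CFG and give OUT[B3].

Answer: {b@B3, c@B3, d@B3, e@B0, f@B1}

Trace:
Converged values:
  B0:   IN={}   OUT={e@B0}
  B1:   IN={b@B2, c@B2, d@B3, e@B0, f@B1}   OUT={b@B2, c@B2, d@B3, e@B0, f@B1}
  B2:   IN={b@B2, b@B3, c@B2, c@B3, d@B3, e@B0, f@B1}   OUT={b@B2, c@B2, d@B3, e@B0, f@B1}
  B3:   IN={b@B2, c@B2, d@B3, e@B0, f@B1}   OUT={b@B3, c@B3, d@B3, e@B0, f@B1}
  B4:   IN={b@B3, c@B3, d@B3, e@B0, f@B1}   OUT={b@B3, c@B4, d@B3, e@B0, f@B1}
  B5:   IN={b@B3, c@B4, d@B3, e@B0, f@B1}   OUT={b@B3, c@B4, d@B3, e@B0, f@B1}
  B6:   IN={b@B3, c@B4, d@B3, e@B0, f@B1}   OUT={b@B3, c@B4, d@B3, e@B0, f@B6}

Merge at B3: IN[B3] = OUT[B2] = {b@B2, c@B2, d@B3, e@B0, f@B1}
Applying B3's transfer function to that IN value gives OUT[B3] (row B3 above).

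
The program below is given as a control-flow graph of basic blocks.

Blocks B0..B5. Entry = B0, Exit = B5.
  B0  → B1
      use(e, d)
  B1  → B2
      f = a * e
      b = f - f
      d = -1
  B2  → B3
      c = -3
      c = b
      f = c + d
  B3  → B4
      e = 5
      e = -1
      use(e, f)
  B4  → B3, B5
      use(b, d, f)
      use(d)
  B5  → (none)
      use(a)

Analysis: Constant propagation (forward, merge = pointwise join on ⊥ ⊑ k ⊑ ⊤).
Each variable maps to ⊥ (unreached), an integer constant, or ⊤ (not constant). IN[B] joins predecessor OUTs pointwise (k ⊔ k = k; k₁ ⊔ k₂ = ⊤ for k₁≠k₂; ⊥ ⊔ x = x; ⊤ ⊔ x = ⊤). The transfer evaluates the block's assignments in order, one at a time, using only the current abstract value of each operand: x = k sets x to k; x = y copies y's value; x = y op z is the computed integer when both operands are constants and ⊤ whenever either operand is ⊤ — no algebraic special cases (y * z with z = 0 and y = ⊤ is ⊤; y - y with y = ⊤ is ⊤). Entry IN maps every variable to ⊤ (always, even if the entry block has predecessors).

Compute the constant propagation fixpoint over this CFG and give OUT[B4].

Answer: {a: ⊤, b: ⊤, c: ⊤, d: -1, e: -1, f: ⊤}

Derivation:
Fixpoint table:
  B0:  IN=(all ⊤)  OUT=(all ⊤)
  B1:  IN=(all ⊤)  OUT={d:-1; rest ⊤}
  B2:  IN={d:-1; rest ⊤}  OUT={d:-1; rest ⊤}
  B3:  IN={d:-1; rest ⊤}  OUT={d:-1, e:-1; rest ⊤}
  B4:  IN={d:-1, e:-1; rest ⊤}  OUT={d:-1, e:-1; rest ⊤}
  B5:  IN={d:-1, e:-1; rest ⊤}  OUT={d:-1, e:-1; rest ⊤}

Merge at B4: IN[B4] = OUT[B3] = {a: ⊤, b: ⊤, c: ⊤, d: -1, e: -1, f: ⊤}
Applying B4's transfer function to that IN value gives OUT[B4] (row B4 above).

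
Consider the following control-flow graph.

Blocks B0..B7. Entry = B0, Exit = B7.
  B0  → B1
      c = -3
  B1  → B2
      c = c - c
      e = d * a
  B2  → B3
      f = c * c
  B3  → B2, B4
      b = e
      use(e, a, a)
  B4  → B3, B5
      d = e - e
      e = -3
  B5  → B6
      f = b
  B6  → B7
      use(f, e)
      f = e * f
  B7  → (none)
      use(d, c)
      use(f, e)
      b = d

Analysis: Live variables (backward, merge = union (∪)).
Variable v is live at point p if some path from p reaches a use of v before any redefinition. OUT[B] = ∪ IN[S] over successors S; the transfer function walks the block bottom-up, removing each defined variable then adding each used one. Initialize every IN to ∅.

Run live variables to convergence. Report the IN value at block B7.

Fixpoint table:
  B0:  IN={a, d}  OUT={a, c, d}
  B1:  IN={a, c, d}  OUT={a, c, e}
  B2:  IN={a, c, e}  OUT={a, c, e}
  B3:  IN={a, c, e}  OUT={a, b, c, e}
  B4:  IN={a, b, c, e}  OUT={a, b, c, d, e}
  B5:  IN={b, c, d, e}  OUT={c, d, e, f}
  B6:  IN={c, d, e, f}  OUT={c, d, e, f}
  B7:  IN={c, d, e, f}  OUT={}

B7 is the boundary node: OUT[B7] = {}
Applying B7's transfer function to that OUT value gives IN[B7] (row B7 above).

Answer: {c, d, e, f}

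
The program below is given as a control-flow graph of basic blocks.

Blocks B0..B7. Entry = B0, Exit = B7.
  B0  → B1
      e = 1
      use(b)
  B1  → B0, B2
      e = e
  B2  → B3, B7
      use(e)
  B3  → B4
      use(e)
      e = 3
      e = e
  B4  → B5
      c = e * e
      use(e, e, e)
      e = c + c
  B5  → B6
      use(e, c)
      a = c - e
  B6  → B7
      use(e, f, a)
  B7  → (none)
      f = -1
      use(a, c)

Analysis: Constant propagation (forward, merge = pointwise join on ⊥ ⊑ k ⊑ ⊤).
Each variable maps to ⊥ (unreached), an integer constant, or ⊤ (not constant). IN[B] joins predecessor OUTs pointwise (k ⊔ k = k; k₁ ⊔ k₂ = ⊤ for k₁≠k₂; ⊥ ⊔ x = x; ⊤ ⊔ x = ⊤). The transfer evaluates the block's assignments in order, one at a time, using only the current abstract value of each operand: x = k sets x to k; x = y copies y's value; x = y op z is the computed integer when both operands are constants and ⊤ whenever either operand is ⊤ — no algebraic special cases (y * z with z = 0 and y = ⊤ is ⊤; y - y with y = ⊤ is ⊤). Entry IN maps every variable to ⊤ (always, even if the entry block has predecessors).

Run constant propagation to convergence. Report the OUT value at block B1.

Per-block solution:
  B0:  IN=(all ⊤)  OUT={e:1; rest ⊤}
  B1:  IN={e:1; rest ⊤}  OUT={e:1; rest ⊤}
  B2:  IN={e:1; rest ⊤}  OUT={e:1; rest ⊤}
  B3:  IN={e:1; rest ⊤}  OUT={e:3; rest ⊤}
  B4:  IN={e:3; rest ⊤}  OUT={c:9, e:18; rest ⊤}
  B5:  IN={c:9, e:18; rest ⊤}  OUT={a:-9, c:9, e:18; rest ⊤}
  B6:  IN={a:-9, c:9, e:18; rest ⊤}  OUT={a:-9, c:9, e:18; rest ⊤}
  B7:  IN=(all ⊤)  OUT={f:-1; rest ⊤}

Merge at B1: IN[B1] = OUT[B0] = {a: ⊤, b: ⊤, c: ⊤, d: ⊤, e: 1, f: ⊤}
Applying B1's transfer function to that IN value gives OUT[B1] (row B1 above).

Answer: {a: ⊤, b: ⊤, c: ⊤, d: ⊤, e: 1, f: ⊤}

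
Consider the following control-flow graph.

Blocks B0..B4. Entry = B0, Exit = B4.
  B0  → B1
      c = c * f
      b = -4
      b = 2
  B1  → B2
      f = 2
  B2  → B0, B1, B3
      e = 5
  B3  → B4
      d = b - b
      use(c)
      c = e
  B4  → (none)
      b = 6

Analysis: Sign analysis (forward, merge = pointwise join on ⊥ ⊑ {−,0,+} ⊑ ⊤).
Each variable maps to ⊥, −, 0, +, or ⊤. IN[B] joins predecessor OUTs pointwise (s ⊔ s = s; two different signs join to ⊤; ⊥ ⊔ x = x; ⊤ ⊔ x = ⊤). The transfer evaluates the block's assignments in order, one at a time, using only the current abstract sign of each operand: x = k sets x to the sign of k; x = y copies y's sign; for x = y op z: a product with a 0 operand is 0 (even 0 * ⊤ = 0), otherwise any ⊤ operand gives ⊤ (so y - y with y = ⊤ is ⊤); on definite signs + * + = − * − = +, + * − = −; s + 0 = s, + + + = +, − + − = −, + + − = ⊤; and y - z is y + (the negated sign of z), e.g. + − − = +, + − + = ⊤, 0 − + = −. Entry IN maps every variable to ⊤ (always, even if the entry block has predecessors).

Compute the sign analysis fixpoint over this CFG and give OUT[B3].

Fixpoint table:
  B0: | IN=(all ⊤) | OUT={b:+; rest ⊤}
  B1: | IN={b:+; rest ⊤} | OUT={b:+, f:+; rest ⊤}
  B2: | IN={b:+, f:+; rest ⊤} | OUT={b:+, e:+, f:+; rest ⊤}
  B3: | IN={b:+, e:+, f:+; rest ⊤} | OUT={b:+, c:+, e:+, f:+; rest ⊤}
  B4: | IN={b:+, c:+, e:+, f:+; rest ⊤} | OUT={b:+, c:+, e:+, f:+; rest ⊤}

Merge at B3: IN[B3] = OUT[B2] = {a: ⊤, b: +, c: ⊤, d: ⊤, e: +, f: +}
Applying B3's transfer function to that IN value gives OUT[B3] (row B3 above).

Answer: {a: ⊤, b: +, c: +, d: ⊤, e: +, f: +}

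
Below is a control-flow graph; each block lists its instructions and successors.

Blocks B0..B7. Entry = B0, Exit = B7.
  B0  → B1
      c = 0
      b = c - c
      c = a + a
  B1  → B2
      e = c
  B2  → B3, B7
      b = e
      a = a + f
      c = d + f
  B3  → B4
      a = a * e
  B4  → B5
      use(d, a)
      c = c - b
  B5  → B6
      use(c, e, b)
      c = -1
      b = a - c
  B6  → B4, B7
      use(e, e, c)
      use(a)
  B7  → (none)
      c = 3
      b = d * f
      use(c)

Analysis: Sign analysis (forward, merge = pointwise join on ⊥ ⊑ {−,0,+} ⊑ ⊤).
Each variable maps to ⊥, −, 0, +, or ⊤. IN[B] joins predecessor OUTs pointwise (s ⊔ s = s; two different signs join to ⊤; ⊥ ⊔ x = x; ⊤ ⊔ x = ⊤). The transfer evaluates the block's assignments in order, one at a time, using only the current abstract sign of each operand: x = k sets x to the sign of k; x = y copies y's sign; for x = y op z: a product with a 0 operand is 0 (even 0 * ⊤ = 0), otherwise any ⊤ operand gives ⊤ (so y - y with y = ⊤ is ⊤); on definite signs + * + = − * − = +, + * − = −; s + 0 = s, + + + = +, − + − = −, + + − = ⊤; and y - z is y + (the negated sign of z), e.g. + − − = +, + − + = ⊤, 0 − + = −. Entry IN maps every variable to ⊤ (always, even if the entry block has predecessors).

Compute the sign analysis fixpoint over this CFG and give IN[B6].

Answer: {a: ⊤, b: ⊤, c: -, d: ⊤, e: ⊤, f: ⊤}

Trace:
Converged values:
  B0: | IN=(all ⊤) | OUT={b:0; rest ⊤}
  B1: | IN={b:0; rest ⊤} | OUT={b:0; rest ⊤}
  B2: | IN={b:0; rest ⊤} | OUT=(all ⊤)
  B3: | IN=(all ⊤) | OUT=(all ⊤)
  B4: | IN=(all ⊤) | OUT=(all ⊤)
  B5: | IN=(all ⊤) | OUT={c:-; rest ⊤}
  B6: | IN={c:-; rest ⊤} | OUT={c:-; rest ⊤}
  B7: | IN=(all ⊤) | OUT={c:+; rest ⊤}

Merge at B6: IN[B6] = OUT[B5] = {a: ⊤, b: ⊤, c: -, d: ⊤, e: ⊤, f: ⊤}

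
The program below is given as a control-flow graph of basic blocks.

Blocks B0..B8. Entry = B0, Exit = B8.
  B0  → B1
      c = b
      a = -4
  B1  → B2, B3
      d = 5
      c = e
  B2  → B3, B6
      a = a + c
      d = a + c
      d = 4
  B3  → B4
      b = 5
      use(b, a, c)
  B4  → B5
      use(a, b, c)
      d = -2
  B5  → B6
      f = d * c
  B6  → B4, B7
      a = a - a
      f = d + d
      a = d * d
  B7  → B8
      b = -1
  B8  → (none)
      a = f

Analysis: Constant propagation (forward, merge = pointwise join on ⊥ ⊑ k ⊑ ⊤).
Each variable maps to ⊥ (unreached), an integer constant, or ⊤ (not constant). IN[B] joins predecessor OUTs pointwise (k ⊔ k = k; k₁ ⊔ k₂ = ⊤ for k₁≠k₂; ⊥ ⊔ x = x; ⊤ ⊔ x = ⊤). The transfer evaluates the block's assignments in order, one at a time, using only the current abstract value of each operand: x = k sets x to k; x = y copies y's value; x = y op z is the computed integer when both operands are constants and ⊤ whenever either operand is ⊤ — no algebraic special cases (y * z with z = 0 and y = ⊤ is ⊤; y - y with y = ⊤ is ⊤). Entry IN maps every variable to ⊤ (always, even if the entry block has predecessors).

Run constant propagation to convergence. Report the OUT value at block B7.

Answer: {a: ⊤, b: -1, c: ⊤, d: ⊤, e: ⊤, f: ⊤}

Working:
Fixpoint table:
  B0:  IN=(all ⊤)  OUT={a:-4; rest ⊤}
  B1:  IN={a:-4; rest ⊤}  OUT={a:-4, d:5; rest ⊤}
  B2:  IN={a:-4, d:5; rest ⊤}  OUT={d:4; rest ⊤}
  B3:  IN=(all ⊤)  OUT={b:5; rest ⊤}
  B4:  IN=(all ⊤)  OUT={d:-2; rest ⊤}
  B5:  IN={d:-2; rest ⊤}  OUT={d:-2; rest ⊤}
  B6:  IN=(all ⊤)  OUT=(all ⊤)
  B7:  IN=(all ⊤)  OUT={b:-1; rest ⊤}
  B8:  IN={b:-1; rest ⊤}  OUT={b:-1; rest ⊤}

Merge at B7: IN[B7] = OUT[B6] = {a: ⊤, b: ⊤, c: ⊤, d: ⊤, e: ⊤, f: ⊤}
Applying B7's transfer function to that IN value gives OUT[B7] (row B7 above).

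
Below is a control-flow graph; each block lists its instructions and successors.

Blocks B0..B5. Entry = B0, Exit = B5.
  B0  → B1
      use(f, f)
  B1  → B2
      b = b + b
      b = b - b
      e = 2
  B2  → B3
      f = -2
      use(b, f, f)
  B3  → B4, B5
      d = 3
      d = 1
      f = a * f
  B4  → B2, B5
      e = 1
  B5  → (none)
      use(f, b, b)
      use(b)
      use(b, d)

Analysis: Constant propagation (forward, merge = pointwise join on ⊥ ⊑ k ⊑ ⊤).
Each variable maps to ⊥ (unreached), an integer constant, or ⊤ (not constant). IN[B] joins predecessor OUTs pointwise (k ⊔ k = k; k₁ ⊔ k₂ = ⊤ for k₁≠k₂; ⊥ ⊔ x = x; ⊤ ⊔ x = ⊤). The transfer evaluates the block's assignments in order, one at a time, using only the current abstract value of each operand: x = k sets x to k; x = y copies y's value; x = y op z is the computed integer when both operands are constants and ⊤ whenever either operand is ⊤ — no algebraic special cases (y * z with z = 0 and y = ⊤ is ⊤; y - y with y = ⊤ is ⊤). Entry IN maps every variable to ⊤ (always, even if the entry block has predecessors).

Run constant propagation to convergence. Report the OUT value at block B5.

Per-block solution:
  B0:   IN=(all ⊤)   OUT=(all ⊤)
  B1:   IN=(all ⊤)   OUT={e:2; rest ⊤}
  B2:   IN=(all ⊤)   OUT={f:-2; rest ⊤}
  B3:   IN={f:-2; rest ⊤}   OUT={d:1; rest ⊤}
  B4:   IN={d:1; rest ⊤}   OUT={d:1, e:1; rest ⊤}
  B5:   IN={d:1; rest ⊤}   OUT={d:1; rest ⊤}

Merge at B5: IN[B5] = OUT[B3] ⊔ OUT[B4] = {a: ⊤, b: ⊤, c: ⊤, d: 1, e: ⊤, f: ⊤}
Applying B5's transfer function to that IN value gives OUT[B5] (row B5 above).

Answer: {a: ⊤, b: ⊤, c: ⊤, d: 1, e: ⊤, f: ⊤}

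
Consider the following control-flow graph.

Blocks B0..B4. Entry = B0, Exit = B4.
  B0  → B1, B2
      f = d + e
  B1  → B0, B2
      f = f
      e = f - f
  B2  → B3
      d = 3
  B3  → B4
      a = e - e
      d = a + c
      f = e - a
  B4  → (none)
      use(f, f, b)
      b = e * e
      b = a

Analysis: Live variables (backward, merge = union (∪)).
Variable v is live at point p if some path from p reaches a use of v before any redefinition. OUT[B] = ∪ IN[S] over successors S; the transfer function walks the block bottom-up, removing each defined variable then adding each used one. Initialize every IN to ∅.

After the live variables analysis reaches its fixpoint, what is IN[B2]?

Converged values:
  B0:  IN={b, c, d, e}  OUT={b, c, d, e, f}
  B1:  IN={b, c, d, f}  OUT={b, c, d, e}
  B2:  IN={b, c, e}  OUT={b, c, e}
  B3:  IN={b, c, e}  OUT={a, b, e, f}
  B4:  IN={a, b, e, f}  OUT={}

Merge at B2: OUT[B2] = IN[B3] = {b, c, e}
Applying B2's transfer function to that OUT value gives IN[B2] (row B2 above).

Answer: {b, c, e}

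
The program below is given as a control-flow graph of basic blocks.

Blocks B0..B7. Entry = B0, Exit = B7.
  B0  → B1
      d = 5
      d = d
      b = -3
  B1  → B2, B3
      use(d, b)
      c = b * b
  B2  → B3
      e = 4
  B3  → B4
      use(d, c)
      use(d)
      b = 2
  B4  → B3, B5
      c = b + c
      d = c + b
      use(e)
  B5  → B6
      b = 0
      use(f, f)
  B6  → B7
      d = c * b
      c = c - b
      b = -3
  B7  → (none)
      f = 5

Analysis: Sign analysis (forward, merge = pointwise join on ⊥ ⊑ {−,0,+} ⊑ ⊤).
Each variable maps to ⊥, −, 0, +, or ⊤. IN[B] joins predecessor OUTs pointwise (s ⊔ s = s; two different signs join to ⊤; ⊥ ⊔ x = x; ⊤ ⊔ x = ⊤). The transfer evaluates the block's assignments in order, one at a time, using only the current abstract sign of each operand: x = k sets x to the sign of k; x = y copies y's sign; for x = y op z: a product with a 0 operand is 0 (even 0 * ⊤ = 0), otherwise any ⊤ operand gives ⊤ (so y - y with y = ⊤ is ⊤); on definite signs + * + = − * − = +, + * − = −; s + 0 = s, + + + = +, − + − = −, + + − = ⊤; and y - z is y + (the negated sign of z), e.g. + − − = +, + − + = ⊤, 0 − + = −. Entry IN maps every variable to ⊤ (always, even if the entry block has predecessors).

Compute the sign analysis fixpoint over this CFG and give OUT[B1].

Answer: {a: ⊤, b: -, c: +, d: +, e: ⊤, f: ⊤}

Trace:
Converged values:
  B0:  IN=(all ⊤)  OUT={b:-, d:+; rest ⊤}
  B1:  IN={b:-, d:+; rest ⊤}  OUT={b:-, c:+, d:+; rest ⊤}
  B2:  IN={b:-, c:+, d:+; rest ⊤}  OUT={b:-, c:+, d:+, e:+; rest ⊤}
  B3:  IN={c:+, d:+; rest ⊤}  OUT={b:+, c:+, d:+; rest ⊤}
  B4:  IN={b:+, c:+, d:+; rest ⊤}  OUT={b:+, c:+, d:+; rest ⊤}
  B5:  IN={b:+, c:+, d:+; rest ⊤}  OUT={b:0, c:+, d:+; rest ⊤}
  B6:  IN={b:0, c:+, d:+; rest ⊤}  OUT={b:-, c:+, d:0; rest ⊤}
  B7:  IN={b:-, c:+, d:0; rest ⊤}  OUT={b:-, c:+, d:0, f:+; rest ⊤}

Merge at B1: IN[B1] = OUT[B0] = {a: ⊤, b: -, c: ⊤, d: +, e: ⊤, f: ⊤}
Applying B1's transfer function to that IN value gives OUT[B1] (row B1 above).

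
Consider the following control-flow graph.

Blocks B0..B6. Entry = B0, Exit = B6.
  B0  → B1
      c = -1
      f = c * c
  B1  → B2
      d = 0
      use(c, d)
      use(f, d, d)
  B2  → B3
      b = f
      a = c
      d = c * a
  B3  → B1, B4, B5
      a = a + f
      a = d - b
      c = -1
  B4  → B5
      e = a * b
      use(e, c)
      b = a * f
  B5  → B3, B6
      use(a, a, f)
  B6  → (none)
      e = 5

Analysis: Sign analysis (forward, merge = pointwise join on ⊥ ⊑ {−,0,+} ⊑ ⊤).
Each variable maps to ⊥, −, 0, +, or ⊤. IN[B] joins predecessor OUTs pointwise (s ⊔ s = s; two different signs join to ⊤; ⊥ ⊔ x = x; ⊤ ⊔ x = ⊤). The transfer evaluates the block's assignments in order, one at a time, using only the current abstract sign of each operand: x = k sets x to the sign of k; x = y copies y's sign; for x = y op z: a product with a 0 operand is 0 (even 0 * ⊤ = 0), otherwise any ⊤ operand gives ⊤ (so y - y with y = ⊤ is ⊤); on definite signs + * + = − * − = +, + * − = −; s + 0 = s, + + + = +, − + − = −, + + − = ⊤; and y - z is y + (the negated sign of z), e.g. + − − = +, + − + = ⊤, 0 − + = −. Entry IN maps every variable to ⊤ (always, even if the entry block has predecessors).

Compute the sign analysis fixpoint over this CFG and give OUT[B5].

Fixpoint table:
  B0:  IN=(all ⊤)  OUT={c:-, f:+; rest ⊤}
  B1:  IN={c:-, f:+; rest ⊤}  OUT={c:-, d:0, f:+; rest ⊤}
  B2:  IN={c:-, d:0, f:+; rest ⊤}  OUT={a:-, b:+, c:-, d:+, f:+; rest ⊤}
  B3:  IN={c:-, d:+, f:+; rest ⊤}  OUT={c:-, d:+, f:+; rest ⊤}
  B4:  IN={c:-, d:+, f:+; rest ⊤}  OUT={c:-, d:+, f:+; rest ⊤}
  B5:  IN={c:-, d:+, f:+; rest ⊤}  OUT={c:-, d:+, f:+; rest ⊤}
  B6:  IN={c:-, d:+, f:+; rest ⊤}  OUT={c:-, d:+, e:+, f:+; rest ⊤}

Merge at B5: IN[B5] = OUT[B3] ⊔ OUT[B4] = {a: ⊤, b: ⊤, c: -, d: +, e: ⊤, f: +}
Applying B5's transfer function to that IN value gives OUT[B5] (row B5 above).

Answer: {a: ⊤, b: ⊤, c: -, d: +, e: ⊤, f: +}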